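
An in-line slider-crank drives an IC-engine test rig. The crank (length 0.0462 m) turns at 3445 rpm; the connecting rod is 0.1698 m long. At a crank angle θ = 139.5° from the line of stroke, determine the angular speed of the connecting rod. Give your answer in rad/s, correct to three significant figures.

75.8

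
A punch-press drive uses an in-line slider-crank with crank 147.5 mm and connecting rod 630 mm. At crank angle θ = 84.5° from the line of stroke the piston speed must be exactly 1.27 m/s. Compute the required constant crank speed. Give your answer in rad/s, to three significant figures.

8.45

For an in-line slider-crank, |v_piston| = rω|sinθ|·[1 + r cosθ/√(L² − r² sin²θ)].
With r = 0.1475 m, L = 0.63 m, θ = 84.5°: the bracketed kinematic factor |dx/dθ| = 0.15021 m.
ω = v/|dx/dθ| = 1.27/0.15021 = 8.4549 rad/s.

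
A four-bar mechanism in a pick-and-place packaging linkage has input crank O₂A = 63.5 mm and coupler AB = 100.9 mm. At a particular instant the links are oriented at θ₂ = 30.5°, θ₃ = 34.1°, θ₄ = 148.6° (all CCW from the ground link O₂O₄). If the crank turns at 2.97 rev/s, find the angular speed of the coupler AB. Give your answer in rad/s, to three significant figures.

11.4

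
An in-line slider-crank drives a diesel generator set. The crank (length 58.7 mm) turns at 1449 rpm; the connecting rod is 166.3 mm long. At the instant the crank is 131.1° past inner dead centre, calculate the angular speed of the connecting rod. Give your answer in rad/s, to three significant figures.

ω = 151.7 rad/s (converted from 1449 rpm).
The rod makes angle φ with the slider axis where L sinφ = r sinθ; differentiating, L cosφ·φ̇ = r ω cosθ.
L cosφ = √(L² − r² sin²θ) = 0.16031 m.
|ω_rod| = r ω |cosθ| / √(L² − r² sin²θ) = 0.0587·151.7·0.65738/0.16031 = 36.525 rad/s.

36.5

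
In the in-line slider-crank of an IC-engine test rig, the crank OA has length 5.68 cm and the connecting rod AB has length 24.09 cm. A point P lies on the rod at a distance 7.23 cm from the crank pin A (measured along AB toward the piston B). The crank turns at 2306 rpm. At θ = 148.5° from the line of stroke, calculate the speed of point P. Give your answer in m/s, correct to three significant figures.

10.6

ω = 241.5 rad/s.  Crank-pin speed |V_A| = rω = 13.716 m/s, perpendicular to OA.
Rod angle: sinφ = −(r/L) sinθ ⇒ φ = -7.077°; ω_rod = −rω cosθ/√(L²−r²sin²θ) = +48.92 rad/s.
V_P = V_A + ω_rod × AP, with AP = 0.0723 m along the rod.
Components: V_Px = −rω sinθ − a·ω_rod·sinφ = -6.731 m/s;  V_Py = rω cosθ + a·ω_rod·cosφ = -8.1851 m/s.
|V_P| = √(V_Px² + V_Py²) = 10.597 m/s.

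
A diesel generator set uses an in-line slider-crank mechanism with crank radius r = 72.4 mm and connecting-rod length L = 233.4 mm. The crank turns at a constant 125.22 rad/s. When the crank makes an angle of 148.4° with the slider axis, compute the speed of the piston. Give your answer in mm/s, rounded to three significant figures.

3480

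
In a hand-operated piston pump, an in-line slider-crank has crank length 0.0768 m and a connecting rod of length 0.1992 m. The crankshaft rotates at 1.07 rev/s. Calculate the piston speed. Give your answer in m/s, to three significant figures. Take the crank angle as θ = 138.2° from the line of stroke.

0.242

ω = 2π·1.07 = 6.723 rad/s
For an in-line slider-crank, x = r cosθ + √(L² − r² sin²θ), so v = −rω sinθ·[1 + r cosθ/√(L² − r² sin²θ)].
With r = 0.0768 m, L = 0.1992 m, θ = 138.2°: √(L² − r² sin²θ) = 0.19251 m.
v = −0.0768·6.723·0.66653·[1 + 0.0768·-0.74548/0.19251] = -0.2418 m/s.
|v| = 0.2418 m/s.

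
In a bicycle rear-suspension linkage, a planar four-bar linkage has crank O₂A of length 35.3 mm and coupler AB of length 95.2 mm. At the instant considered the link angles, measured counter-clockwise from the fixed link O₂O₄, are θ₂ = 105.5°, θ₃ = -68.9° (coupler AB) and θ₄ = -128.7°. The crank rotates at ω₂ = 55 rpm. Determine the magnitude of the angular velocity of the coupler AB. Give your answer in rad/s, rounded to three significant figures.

2.00

ω₂ = 5.76 rad/s (from 55 rpm).
Differentiating the loop-closure r₂e^{iθ₂}+r₃e^{iθ₃}=r₁+r₄e^{iθ₄} gives r₂ω₂e^{iθ₂}+r₃ω₃e^{iθ₃}=r₄ω₄e^{iθ₄}.
Eliminating the other unknown: ω₃ = r₂ω₂ sin(θ₄−θ₂) / [r₃ sin(θ₃−θ₄)].
Numerator sine = +0.81106; denominator sine = +0.86427.
Result = 0.0353·5.76·(+0.81106) / (0.0952·(+0.86427)) = +2.0042 rad/s; magnitude 2.0042 rad/s.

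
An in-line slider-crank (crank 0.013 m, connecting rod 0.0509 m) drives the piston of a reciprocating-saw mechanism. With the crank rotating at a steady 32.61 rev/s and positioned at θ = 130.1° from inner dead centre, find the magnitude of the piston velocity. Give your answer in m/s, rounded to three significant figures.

1.70

ω = 2π·32.6 = 204.9 rad/s
For an in-line slider-crank, x = r cosθ + √(L² − r² sin²θ), so v = −rω sinθ·[1 + r cosθ/√(L² − r² sin²θ)].
With r = 0.013 m, L = 0.0509 m, θ = 130.1°: √(L² − r² sin²θ) = 0.049919 m.
v = −0.013·204.9·0.76492·[1 + 0.013·-0.64412/0.049919] = -1.6957 m/s.
|v| = 1.6957 m/s.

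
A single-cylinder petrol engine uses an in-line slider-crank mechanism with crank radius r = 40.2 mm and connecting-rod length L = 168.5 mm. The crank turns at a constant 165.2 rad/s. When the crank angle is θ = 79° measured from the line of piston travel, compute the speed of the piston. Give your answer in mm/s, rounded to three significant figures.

6820

ω = 165.2 rad/s
For an in-line slider-crank, x = r cosθ + √(L² − r² sin²θ), so v = −rω sinθ·[1 + r cosθ/√(L² − r² sin²θ)].
With r = 0.0402 m, L = 0.1685 m, θ = 79°: √(L² − r² sin²θ) = 0.16381 m.
v = −0.0402·165.2·0.98163·[1 + 0.0402·0.19081/0.16381] = -6.8243 m/s.
|v| = 6.8243 m/s = 6824.3 mm/s.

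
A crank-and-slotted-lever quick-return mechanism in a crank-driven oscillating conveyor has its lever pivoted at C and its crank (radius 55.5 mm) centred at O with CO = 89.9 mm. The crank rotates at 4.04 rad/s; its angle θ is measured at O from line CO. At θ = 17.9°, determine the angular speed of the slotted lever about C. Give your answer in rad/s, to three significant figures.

ω = 4.04 rad/s
Crank pin A relative to C: A = (d + r cosθ, r sinθ); lever angle φ = atan2(r sinθ, d + r cosθ).
Differentiating tanφ: φ̇ = rω(d cosθ + r)/(d² + r² + 2dr cosθ).
d² + r² + 2dr cosθ = |CA|² = 0.0206581 m²;  d cosθ + r = +0.14105 m.
|ω_lever| = |0.0555·4.04·+0.14105| / 0.0206581 = 1.5309 rad/s.

1.53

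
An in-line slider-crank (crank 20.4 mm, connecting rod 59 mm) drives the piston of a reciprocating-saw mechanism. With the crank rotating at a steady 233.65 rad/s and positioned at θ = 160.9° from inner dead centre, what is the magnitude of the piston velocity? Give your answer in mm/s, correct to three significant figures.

ω = 233.7 rad/s
For an in-line slider-crank, x = r cosθ + √(L² − r² sin²θ), so v = −rω sinθ·[1 + r cosθ/√(L² − r² sin²θ)].
With r = 0.0204 m, L = 0.059 m, θ = 160.9°: √(L² − r² sin²θ) = 0.058621 m.
v = −0.0204·233.7·0.32722·[1 + 0.0204·-0.94495/0.058621] = -1.0468 m/s.
|v| = 1.0468 m/s = 1046.8 mm/s.

1050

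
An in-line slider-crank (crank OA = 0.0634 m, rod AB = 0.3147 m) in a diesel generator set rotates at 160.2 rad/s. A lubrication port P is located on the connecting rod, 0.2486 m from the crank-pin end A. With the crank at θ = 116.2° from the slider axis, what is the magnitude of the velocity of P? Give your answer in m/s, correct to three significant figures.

ω = 160.2 rad/s.  Crank-pin speed |V_A| = rω = 10.157 m/s, perpendicular to OA.
Rod angle: sinφ = −(r/L) sinθ ⇒ φ = -10.414°; ω_rod = −rω cosθ/√(L²−r²sin²θ) = +14.488 rad/s.
V_P = V_A + ω_rod × AP, with AP = 0.2486 m along the rod.
Components: V_Px = −rω sinθ − a·ω_rod·sinφ = -8.4621 m/s;  V_Py = rω cosθ + a·ω_rod·cosφ = -0.94187 m/s.
|V_P| = √(V_Px² + V_Py²) = 8.5144 m/s.

8.51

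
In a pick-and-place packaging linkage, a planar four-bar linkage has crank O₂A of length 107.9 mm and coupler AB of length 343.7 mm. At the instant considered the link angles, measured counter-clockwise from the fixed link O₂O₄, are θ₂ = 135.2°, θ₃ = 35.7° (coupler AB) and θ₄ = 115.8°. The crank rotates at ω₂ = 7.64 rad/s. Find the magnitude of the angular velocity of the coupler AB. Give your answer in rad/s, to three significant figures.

0.809

ω₂ = 7.64 rad/s
Differentiating the loop-closure r₂e^{iθ₂}+r₃e^{iθ₃}=r₁+r₄e^{iθ₄} gives r₂ω₂e^{iθ₂}+r₃ω₃e^{iθ₃}=r₄ω₄e^{iθ₄}.
Eliminating the other unknown: ω₃ = r₂ω₂ sin(θ₄−θ₂) / [r₃ sin(θ₃−θ₄)].
Numerator sine = -0.33216; denominator sine = -0.98511.
Result = 0.1079·7.64·(-0.33216) / (0.3437·(-0.98511)) = +0.80872 rad/s; magnitude 0.80872 rad/s.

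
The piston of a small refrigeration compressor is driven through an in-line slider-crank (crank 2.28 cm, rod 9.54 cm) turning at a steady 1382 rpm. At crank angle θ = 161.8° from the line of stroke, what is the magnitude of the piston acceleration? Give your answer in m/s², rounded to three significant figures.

361

ω = 2π·1382/60 = 144.7 rad/s
x(θ) = r cosθ + √(L² − r² sin²θ); with ω constant, a = ω²·d²x/dθ².
d²x/dθ² = −r cosθ − r²(cos2θ)/√u − r⁴ sin²2θ/(4u^{3/2}),  u = L² − r² sin²θ = 0.00905045 m².
Substituting r = 0.0228 m, L = 0.0954 m, θ = 161.8°: d²x/dθ² = +0.017234 m.
a = ω²·d²x/dθ² = (144.7)²·(+0.017234) = +360.95 m/s²;  |a| = 360.95 m/s².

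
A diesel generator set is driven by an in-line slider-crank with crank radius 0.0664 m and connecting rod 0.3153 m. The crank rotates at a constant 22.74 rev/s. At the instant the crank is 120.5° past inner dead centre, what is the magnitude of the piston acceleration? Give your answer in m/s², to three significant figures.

826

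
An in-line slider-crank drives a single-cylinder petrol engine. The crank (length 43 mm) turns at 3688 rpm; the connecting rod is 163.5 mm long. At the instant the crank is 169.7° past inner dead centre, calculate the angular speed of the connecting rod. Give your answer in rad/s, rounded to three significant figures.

100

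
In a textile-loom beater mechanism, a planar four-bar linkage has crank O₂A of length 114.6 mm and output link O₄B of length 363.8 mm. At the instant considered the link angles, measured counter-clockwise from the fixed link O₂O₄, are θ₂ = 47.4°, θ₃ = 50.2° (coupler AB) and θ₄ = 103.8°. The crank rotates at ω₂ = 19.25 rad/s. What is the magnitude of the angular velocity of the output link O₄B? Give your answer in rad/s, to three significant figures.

ω₂ = 19.25 rad/s
Differentiating the loop-closure r₂e^{iθ₂}+r₃e^{iθ₃}=r₁+r₄e^{iθ₄} gives r₂ω₂e^{iθ₂}+r₃ω₃e^{iθ₃}=r₄ω₄e^{iθ₄}.
Eliminating the other unknown: ω₄ = r₂ω₂ sin(θ₂−θ₃) / [r₄ sin(θ₄−θ₃)].
Numerator sine = -0.04885; denominator sine = +0.80489.
Result = 0.1146·19.25·(-0.04885) / (0.3638·(+0.80489)) = -0.36802 rad/s; magnitude 0.36802 rad/s.

0.368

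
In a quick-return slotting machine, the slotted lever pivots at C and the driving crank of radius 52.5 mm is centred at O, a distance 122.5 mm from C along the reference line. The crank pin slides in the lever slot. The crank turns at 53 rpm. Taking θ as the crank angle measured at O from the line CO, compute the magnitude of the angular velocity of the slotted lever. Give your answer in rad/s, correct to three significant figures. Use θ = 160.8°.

3.28

ω = 5.55 rad/s (from 53 rpm).
Crank pin A relative to C: A = (d + r cosθ, r sinθ); lever angle φ = atan2(r sinθ, d + r cosθ).
Differentiating tanφ: φ̇ = rω(d cosθ + r)/(d² + r² + 2dr cosθ).
d² + r² + 2dr cosθ = |CA|² = 0.00561546 m²;  d cosθ + r = -0.063186 m.
|ω_lever| = |0.0525·5.55·-0.063186| / 0.00561546 = 3.2787 rad/s.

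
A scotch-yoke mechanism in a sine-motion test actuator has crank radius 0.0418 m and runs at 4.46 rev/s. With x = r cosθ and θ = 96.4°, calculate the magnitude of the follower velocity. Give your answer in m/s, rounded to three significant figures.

1.16

ω = 28.02 rad/s (from 4.46 rev/s).
x = r cosθ ⇒ ẋ = −rω sinθ.
|v| = rω|sinθ| = 0.0418·28.02·|sin 96.4°| = 1.1641 m/s.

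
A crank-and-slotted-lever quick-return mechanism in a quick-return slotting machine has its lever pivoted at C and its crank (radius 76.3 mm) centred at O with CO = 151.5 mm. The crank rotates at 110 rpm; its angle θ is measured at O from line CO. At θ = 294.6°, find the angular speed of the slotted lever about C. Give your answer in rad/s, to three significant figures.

ω = 11.52 rad/s (from 110 rpm).
Crank pin A relative to C: A = (d + r cosθ, r sinθ); lever angle φ = atan2(r sinθ, d + r cosθ).
Differentiating tanφ: φ̇ = rω(d cosθ + r)/(d² + r² + 2dr cosθ).
d² + r² + 2dr cosθ = |CA|² = 0.0383979 m²;  d cosθ + r = +0.13937 m.
|ω_lever| = |0.0763·11.52·+0.13937| / 0.0383979 = 3.19 rad/s.

3.19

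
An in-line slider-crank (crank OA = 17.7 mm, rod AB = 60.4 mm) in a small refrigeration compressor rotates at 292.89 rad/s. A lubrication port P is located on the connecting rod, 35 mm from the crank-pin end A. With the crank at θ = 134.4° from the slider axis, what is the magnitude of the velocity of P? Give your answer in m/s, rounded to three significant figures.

ω = 292.9 rad/s.  Crank-pin speed |V_A| = rω = 5.1842 m/s, perpendicular to OA.
Rod angle: sinφ = −(r/L) sinθ ⇒ φ = -12.086°; ω_rod = −rω cosθ/√(L²−r²sin²θ) = +61.414 rad/s.
V_P = V_A + ω_rod × AP, with AP = 0.035 m along the rod.
Components: V_Px = −rω sinθ − a·ω_rod·sinφ = -3.2539 m/s;  V_Py = rω cosθ + a·ω_rod·cosφ = -1.5253 m/s.
|V_P| = √(V_Px² + V_Py²) = 3.5937 m/s.

3.59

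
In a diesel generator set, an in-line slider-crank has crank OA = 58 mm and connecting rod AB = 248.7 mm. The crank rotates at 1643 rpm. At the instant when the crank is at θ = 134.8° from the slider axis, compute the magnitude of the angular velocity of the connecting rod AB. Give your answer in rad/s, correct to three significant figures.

ω = 172.1 rad/s (converted from 1643 rpm).
The rod makes angle φ with the slider axis where L sinφ = r sinθ; differentiating, L cosφ·φ̇ = r ω cosθ.
L cosφ = √(L² − r² sin²θ) = 0.24527 m.
|ω_rod| = r ω |cosθ| / √(L² − r² sin²θ) = 0.058·172.1·0.70463/0.24527 = 28.669 rad/s.

28.7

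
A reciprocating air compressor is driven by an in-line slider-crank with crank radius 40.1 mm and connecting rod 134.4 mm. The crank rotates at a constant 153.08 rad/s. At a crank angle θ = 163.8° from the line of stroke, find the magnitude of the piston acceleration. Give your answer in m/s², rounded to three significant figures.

ω = 153.1 rad/s
x(θ) = r cosθ + √(L² − r² sin²θ); with ω constant, a = ω²·d²x/dθ².
d²x/dθ² = −r cosθ − r²(cos2θ)/√u − r⁴ sin²2θ/(4u^{3/2}),  u = L² − r² sin²θ = 0.0179382 m².
Substituting r = 0.0401 m, L = 0.1344 m, θ = 163.8°: d²x/dθ² = +0.028294 m.
a = ω²·d²x/dθ² = (153.1)²·(+0.028294) = +663.02 m/s²;  |a| = 663.02 m/s².

663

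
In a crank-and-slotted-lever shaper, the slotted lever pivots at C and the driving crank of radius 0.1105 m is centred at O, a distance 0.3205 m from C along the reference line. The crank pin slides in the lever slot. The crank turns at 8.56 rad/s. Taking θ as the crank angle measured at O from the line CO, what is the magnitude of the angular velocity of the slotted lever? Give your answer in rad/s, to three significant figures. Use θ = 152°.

3.11

ω = 8.56 rad/s
Crank pin A relative to C: A = (d + r cosθ, r sinθ); lever angle φ = atan2(r sinθ, d + r cosθ).
Differentiating tanφ: φ̇ = rω(d cosθ + r)/(d² + r² + 2dr cosθ).
d² + r² + 2dr cosθ = |CA|² = 0.0523909 m²;  d cosθ + r = -0.17248 m.
|ω_lever| = |0.1105·8.56·-0.17248| / 0.0523909 = 3.1141 rad/s.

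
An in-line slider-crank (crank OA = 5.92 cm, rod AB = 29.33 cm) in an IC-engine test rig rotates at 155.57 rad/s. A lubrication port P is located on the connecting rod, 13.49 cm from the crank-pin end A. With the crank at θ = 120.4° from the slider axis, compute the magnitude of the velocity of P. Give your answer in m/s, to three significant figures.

7.97

ω = 155.6 rad/s.  Crank-pin speed |V_A| = rω = 9.2097 m/s, perpendicular to OA.
Rod angle: sinφ = −(r/L) sinθ ⇒ φ = -10.026°; ω_rod = −rω cosθ/√(L²−r²sin²θ) = +16.136 rad/s.
V_P = V_A + ω_rod × AP, with AP = 0.1349 m along the rod.
Components: V_Px = −rω sinθ − a·ω_rod·sinφ = -7.5646 m/s;  V_Py = rω cosθ + a·ω_rod·cosφ = -2.5169 m/s.
|V_P| = √(V_Px² + V_Py²) = 7.9723 m/s.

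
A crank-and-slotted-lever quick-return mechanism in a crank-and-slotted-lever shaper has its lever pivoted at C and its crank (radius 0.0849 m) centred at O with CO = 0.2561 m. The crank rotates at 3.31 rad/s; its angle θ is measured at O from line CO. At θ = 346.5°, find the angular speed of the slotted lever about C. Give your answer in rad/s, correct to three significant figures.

ω = 3.31 rad/s
Crank pin A relative to C: A = (d + r cosθ, r sinθ); lever angle φ = atan2(r sinθ, d + r cosθ).
Differentiating tanφ: φ̇ = rω(d cosθ + r)/(d² + r² + 2dr cosθ).
d² + r² + 2dr cosθ = |CA|² = 0.115079 m²;  d cosθ + r = +0.33392 m.
|ω_lever| = |0.0849·3.31·+0.33392| / 0.115079 = 0.81543 rad/s.

0.815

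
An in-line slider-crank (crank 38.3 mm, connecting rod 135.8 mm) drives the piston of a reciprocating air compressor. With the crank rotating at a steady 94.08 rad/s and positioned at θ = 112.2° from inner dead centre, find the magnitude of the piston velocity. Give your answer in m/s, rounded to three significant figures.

2.97

ω = 94.08 rad/s
For an in-line slider-crank, x = r cosθ + √(L² − r² sin²θ), so v = −rω sinθ·[1 + r cosθ/√(L² − r² sin²θ)].
With r = 0.0383 m, L = 0.1358 m, θ = 112.2°: √(L² − r² sin²θ) = 0.13109 m.
v = −0.0383·94.08·0.92587·[1 + 0.0383·-0.37784/0.13109] = -2.9679 m/s.
|v| = 2.9679 m/s.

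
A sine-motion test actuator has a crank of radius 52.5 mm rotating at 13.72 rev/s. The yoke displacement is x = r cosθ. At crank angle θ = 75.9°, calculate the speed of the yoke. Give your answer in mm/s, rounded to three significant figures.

4390

ω = 86.21 rad/s (from 13.72 rev/s).
x = r cosθ ⇒ ẋ = −rω sinθ.
|v| = rω|sinθ| = 0.0525·86.21·|sin 75.9°| = 4.3894 m/s = 4389.4 mm/s.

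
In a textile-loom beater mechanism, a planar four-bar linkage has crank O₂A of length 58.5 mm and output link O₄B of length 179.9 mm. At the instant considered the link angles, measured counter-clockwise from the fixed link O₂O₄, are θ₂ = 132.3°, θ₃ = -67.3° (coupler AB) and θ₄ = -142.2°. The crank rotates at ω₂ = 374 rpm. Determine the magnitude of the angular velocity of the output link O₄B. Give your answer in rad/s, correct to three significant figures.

ω₂ = 39.17 rad/s (from 374 rpm).
Differentiating the loop-closure r₂e^{iθ₂}+r₃e^{iθ₃}=r₁+r₄e^{iθ₄} gives r₂ω₂e^{iθ₂}+r₃ω₃e^{iθ₃}=r₄ω₄e^{iθ₄}.
Eliminating the other unknown: ω₄ = r₂ω₂ sin(θ₂−θ₃) / [r₄ sin(θ₄−θ₃)].
Numerator sine = -0.33545; denominator sine = -0.96547.
Result = 0.0585·39.17·(-0.33545) / (0.1799·(-0.96547)) = +4.425 rad/s; magnitude 4.425 rad/s.

4.43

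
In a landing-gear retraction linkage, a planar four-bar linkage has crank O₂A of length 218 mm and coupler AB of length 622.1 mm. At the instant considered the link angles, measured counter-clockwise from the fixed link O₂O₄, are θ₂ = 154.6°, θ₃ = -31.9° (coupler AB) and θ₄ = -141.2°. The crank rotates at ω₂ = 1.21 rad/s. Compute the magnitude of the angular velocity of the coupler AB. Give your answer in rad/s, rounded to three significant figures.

0.404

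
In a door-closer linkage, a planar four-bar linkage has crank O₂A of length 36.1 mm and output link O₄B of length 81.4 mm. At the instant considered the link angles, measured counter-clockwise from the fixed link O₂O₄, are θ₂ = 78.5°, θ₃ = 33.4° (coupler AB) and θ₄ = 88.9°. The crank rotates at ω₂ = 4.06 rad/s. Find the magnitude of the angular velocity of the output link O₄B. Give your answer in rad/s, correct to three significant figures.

ω₂ = 4.06 rad/s
Differentiating the loop-closure r₂e^{iθ₂}+r₃e^{iθ₃}=r₁+r₄e^{iθ₄} gives r₂ω₂e^{iθ₂}+r₃ω₃e^{iθ₃}=r₄ω₄e^{iθ₄}.
Eliminating the other unknown: ω₄ = r₂ω₂ sin(θ₂−θ₃) / [r₄ sin(θ₄−θ₃)].
Numerator sine = +0.70834; denominator sine = +0.82413.
Result = 0.0361·4.06·(+0.70834) / (0.0814·(+0.82413)) = +1.5476 rad/s; magnitude 1.5476 rad/s.

1.55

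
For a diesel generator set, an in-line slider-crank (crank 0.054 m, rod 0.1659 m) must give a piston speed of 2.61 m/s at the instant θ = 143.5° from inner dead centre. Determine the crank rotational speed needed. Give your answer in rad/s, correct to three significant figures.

For an in-line slider-crank, |v_piston| = rω|sinθ|·[1 + r cosθ/√(L² − r² sin²θ)].
With r = 0.054 m, L = 0.1659 m, θ = 143.5°: the bracketed kinematic factor |dx/dθ| = 0.023554 m.
ω = v/|dx/dθ| = 2.61/0.023554 = 110.81 rad/s.

111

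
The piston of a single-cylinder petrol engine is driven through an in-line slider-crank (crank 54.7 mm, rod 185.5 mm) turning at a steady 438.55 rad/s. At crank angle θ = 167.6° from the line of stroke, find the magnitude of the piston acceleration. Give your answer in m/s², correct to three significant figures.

7440

ω = 438.6 rad/s
x(θ) = r cosθ + √(L² − r² sin²θ); with ω constant, a = ω²·d²x/dθ².
d²x/dθ² = −r cosθ − r²(cos2θ)/√u − r⁴ sin²2θ/(4u^{3/2}),  u = L² − r² sin²θ = 0.0342723 m².
Substituting r = 0.0547 m, L = 0.1855 m, θ = 167.6°: d²x/dθ² = +0.03869 m.
a = ω²·d²x/dθ² = (438.6)²·(+0.03869) = +7441.1 m/s²;  |a| = 7441.1 m/s².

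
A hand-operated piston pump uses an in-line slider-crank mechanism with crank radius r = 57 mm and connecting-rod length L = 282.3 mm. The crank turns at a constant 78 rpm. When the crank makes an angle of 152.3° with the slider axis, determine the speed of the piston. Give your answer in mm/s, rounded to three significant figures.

178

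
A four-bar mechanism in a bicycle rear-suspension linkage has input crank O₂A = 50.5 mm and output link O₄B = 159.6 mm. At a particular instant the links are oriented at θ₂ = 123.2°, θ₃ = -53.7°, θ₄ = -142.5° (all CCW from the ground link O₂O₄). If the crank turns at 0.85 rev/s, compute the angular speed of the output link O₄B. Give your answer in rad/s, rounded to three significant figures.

0.0914

ω₂ = 5.341 rad/s (from 0.85 rev/s).
Differentiating the loop-closure r₂e^{iθ₂}+r₃e^{iθ₃}=r₁+r₄e^{iθ₄} gives r₂ω₂e^{iθ₂}+r₃ω₃e^{iθ₃}=r₄ω₄e^{iθ₄}.
Eliminating the other unknown: ω₄ = r₂ω₂ sin(θ₂−θ₃) / [r₄ sin(θ₄−θ₃)].
Numerator sine = +0.05408; denominator sine = -0.99978.
Result = 0.0505·5.341·(+0.05408) / (0.1596·(-0.99978)) = -0.091407 rad/s; magnitude 0.091407 rad/s.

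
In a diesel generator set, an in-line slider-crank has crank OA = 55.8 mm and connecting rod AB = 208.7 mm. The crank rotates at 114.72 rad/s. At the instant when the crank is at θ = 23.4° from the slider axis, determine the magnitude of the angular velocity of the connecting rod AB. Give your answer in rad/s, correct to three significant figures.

ω = 114.7 rad/s
The rod makes angle φ with the slider axis where L sinφ = r sinθ; differentiating, L cosφ·φ̇ = r ω cosθ.
L cosφ = √(L² − r² sin²θ) = 0.20752 m.
|ω_rod| = r ω |cosθ| / √(L² − r² sin²θ) = 0.0558·114.7·0.91775/0.20752 = 28.31 rad/s.

28.3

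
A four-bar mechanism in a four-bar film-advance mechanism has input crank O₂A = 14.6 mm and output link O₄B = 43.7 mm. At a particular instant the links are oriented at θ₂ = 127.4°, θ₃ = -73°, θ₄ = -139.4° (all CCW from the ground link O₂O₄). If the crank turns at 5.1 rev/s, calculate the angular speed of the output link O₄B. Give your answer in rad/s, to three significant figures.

4.07

ω₂ = 32.04 rad/s (from 5.1 rev/s).
Differentiating the loop-closure r₂e^{iθ₂}+r₃e^{iθ₃}=r₁+r₄e^{iθ₄} gives r₂ω₂e^{iθ₂}+r₃ω₃e^{iθ₃}=r₄ω₄e^{iθ₄}.
Eliminating the other unknown: ω₄ = r₂ω₂ sin(θ₂−θ₃) / [r₄ sin(θ₄−θ₃)].
Numerator sine = -0.34857; denominator sine = -0.91636.
Result = 0.0146·32.04·(-0.34857) / (0.0437·(-0.91636)) = +4.0724 rad/s; magnitude 4.0724 rad/s.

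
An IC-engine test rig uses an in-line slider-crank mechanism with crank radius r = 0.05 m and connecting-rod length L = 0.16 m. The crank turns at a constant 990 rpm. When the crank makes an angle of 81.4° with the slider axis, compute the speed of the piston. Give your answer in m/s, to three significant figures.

5.38

ω = 2π·990/60 = 103.7 rad/s
For an in-line slider-crank, x = r cosθ + √(L² − r² sin²θ), so v = −rω sinθ·[1 + r cosθ/√(L² − r² sin²θ)].
With r = 0.05 m, L = 0.16 m, θ = 81.4°: √(L² − r² sin²θ) = 0.15217 m.
v = −0.05·103.7·0.98876·[1 + 0.05·0.14954/0.15217] = -5.3772 m/s.
|v| = 5.3772 m/s.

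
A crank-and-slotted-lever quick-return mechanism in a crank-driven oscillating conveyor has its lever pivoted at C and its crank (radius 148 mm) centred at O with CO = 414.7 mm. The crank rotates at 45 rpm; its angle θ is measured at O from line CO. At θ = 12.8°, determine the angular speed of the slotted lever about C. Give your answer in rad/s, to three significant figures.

ω = 4.712 rad/s (from 45 rpm).
Crank pin A relative to C: A = (d + r cosθ, r sinθ); lever angle φ = atan2(r sinθ, d + r cosθ).
Differentiating tanφ: φ̇ = rω(d cosθ + r)/(d² + r² + 2dr cosθ).
d² + r² + 2dr cosθ = |CA|² = 0.313581 m²;  d cosθ + r = +0.55239 m.
|ω_lever| = |0.148·4.712·+0.55239| / 0.313581 = 1.2286 rad/s.

1.23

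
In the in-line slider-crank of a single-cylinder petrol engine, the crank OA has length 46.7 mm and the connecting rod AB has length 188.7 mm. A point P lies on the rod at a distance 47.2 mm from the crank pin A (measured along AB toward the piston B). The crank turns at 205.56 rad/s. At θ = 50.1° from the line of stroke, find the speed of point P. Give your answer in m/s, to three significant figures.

8.95

ω = 205.6 rad/s.  Crank-pin speed |V_A| = rω = 9.5997 m/s, perpendicular to OA.
Rod angle: sinφ = −(r/L) sinθ ⇒ φ = -10.945°; ω_rod = −rω cosθ/√(L²−r²sin²θ) = -33.237 rad/s.
V_P = V_A + ω_rod × AP, with AP = 0.0472 m along the rod.
Components: V_Px = −rω sinθ − a·ω_rod·sinφ = -7.6624 m/s;  V_Py = rω cosθ + a·ω_rod·cosφ = +4.6175 m/s.
|V_P| = √(V_Px² + V_Py²) = 8.9461 m/s.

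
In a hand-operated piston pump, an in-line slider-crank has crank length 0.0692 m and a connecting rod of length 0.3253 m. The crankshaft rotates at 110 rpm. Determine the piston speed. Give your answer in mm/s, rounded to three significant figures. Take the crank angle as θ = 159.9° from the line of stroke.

ω = 2π·110/60 = 11.52 rad/s
For an in-line slider-crank, x = r cosθ + √(L² − r² sin²θ), so v = −rω sinθ·[1 + r cosθ/√(L² − r² sin²θ)].
With r = 0.0692 m, L = 0.3253 m, θ = 159.9°: √(L² − r² sin²θ) = 0.32443 m.
v = −0.0692·11.52·0.34366·[1 + 0.0692·-0.93909/0.32443] = -0.21907 m/s.
|v| = 0.21907 m/s = 219.07 mm/s.

219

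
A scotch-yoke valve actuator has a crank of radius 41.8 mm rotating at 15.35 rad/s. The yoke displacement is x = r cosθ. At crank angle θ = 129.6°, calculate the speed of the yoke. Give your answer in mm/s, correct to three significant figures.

ω = 15.35 rad/s
x = r cosθ ⇒ ẋ = −rω sinθ.
|v| = rω|sinθ| = 0.0418·15.35·|sin 129.6°| = 0.49438 m/s = 494.38 mm/s.

494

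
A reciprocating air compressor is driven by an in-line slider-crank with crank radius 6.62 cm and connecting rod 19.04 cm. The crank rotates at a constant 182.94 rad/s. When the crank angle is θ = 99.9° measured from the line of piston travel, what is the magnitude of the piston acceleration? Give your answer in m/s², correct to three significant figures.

1150

ω = 182.9 rad/s
x(θ) = r cosθ + √(L² − r² sin²θ); with ω constant, a = ω²·d²x/dθ².
d²x/dθ² = −r cosθ − r²(cos2θ)/√u − r⁴ sin²2θ/(4u^{3/2}),  u = L² − r² sin²θ = 0.0319993 m².
Substituting r = 0.0662 m, L = 0.1904 m, θ = 99.9°: d²x/dθ² = +0.034336 m.
a = ω²·d²x/dθ² = (182.9)²·(+0.034336) = +1149.1 m/s²;  |a| = 1149.1 m/s².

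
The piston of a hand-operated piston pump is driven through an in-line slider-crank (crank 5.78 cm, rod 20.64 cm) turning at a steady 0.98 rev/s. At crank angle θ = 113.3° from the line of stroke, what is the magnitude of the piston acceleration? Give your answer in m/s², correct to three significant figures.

1.30

ω = 2π·0.98 = 6.158 rad/s
x(θ) = r cosθ + √(L² − r² sin²θ); with ω constant, a = ω²·d²x/dθ².
d²x/dθ² = −r cosθ − r²(cos2θ)/√u − r⁴ sin²2θ/(4u^{3/2}),  u = L² − r² sin²θ = 0.0397828 m².
Substituting r = 0.0578 m, L = 0.2064 m, θ = 113.3°: d²x/dθ² = +0.034185 m.
a = ω²·d²x/dθ² = (6.158)²·(+0.034185) = +1.2961 m/s²;  |a| = 1.2961 m/s².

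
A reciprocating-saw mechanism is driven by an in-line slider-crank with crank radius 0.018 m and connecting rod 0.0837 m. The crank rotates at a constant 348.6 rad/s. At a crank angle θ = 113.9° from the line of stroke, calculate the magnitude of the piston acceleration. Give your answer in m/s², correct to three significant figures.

ω = 348.6 rad/s
x(θ) = r cosθ + √(L² − r² sin²θ); with ω constant, a = ω²·d²x/dθ².
d²x/dθ² = −r cosθ − r²(cos2θ)/√u − r⁴ sin²2θ/(4u^{3/2}),  u = L² − r² sin²θ = 0.00673487 m².
Substituting r = 0.018 m, L = 0.0837 m, θ = 113.9°: d²x/dθ² = +0.0099185 m.
a = ω²·d²x/dθ² = (348.6)²·(+0.0099185) = +1205.3 m/s²;  |a| = 1205.3 m/s².

1210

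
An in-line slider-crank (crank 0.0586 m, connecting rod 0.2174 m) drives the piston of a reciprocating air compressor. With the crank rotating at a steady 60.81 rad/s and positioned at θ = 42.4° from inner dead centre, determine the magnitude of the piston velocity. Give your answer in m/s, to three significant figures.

ω = 60.81 rad/s
For an in-line slider-crank, x = r cosθ + √(L² − r² sin²θ), so v = −rω sinθ·[1 + r cosθ/√(L² − r² sin²θ)].
With r = 0.0586 m, L = 0.2174 m, θ = 42.4°: √(L² − r² sin²θ) = 0.21378 m.
v = −0.0586·60.81·0.67430·[1 + 0.0586·0.73846/0.21378] = -2.8892 m/s.
|v| = 2.8892 m/s.

2.89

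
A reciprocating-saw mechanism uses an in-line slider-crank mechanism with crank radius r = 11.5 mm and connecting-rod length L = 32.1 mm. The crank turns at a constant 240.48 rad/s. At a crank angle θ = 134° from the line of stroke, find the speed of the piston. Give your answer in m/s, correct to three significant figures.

1.48

ω = 240.5 rad/s
For an in-line slider-crank, x = r cosθ + √(L² − r² sin²θ), so v = −rω sinθ·[1 + r cosθ/√(L² − r² sin²θ)].
With r = 0.0115 m, L = 0.0321 m, θ = 134°: √(L² − r² sin²θ) = 0.031016 m.
v = −0.0115·240.5·0.71934·[1 + 0.0115·-0.69466/0.031016] = -1.477 m/s.
|v| = 1.477 m/s.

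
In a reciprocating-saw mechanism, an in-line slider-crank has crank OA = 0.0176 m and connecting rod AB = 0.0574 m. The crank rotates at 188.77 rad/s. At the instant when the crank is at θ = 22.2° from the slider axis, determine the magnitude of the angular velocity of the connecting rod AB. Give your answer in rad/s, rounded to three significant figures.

54.0

ω = 188.8 rad/s
The rod makes angle φ with the slider axis where L sinφ = r sinθ; differentiating, L cosφ·φ̇ = r ω cosθ.
L cosφ = √(L² − r² sin²θ) = 0.057013 m.
|ω_rod| = r ω |cosθ| / √(L² − r² sin²θ) = 0.0176·188.8·0.92587/0.057013 = 53.953 rad/s.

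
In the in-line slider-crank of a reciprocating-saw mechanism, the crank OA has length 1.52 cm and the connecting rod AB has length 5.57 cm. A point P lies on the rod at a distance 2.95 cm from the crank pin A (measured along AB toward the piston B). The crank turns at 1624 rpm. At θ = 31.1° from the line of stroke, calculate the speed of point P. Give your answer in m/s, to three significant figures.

1.83

ω = 170.1 rad/s.  Crank-pin speed |V_A| = rω = 2.585 m/s, perpendicular to OA.
Rod angle: sinφ = −(r/L) sinθ ⇒ φ = -8.103°; ω_rod = −rω cosθ/√(L²−r²sin²θ) = -40.139 rad/s.
V_P = V_A + ω_rod × AP, with AP = 0.0295 m along the rod.
Components: V_Px = −rω sinθ − a·ω_rod·sinφ = -1.5021 m/s;  V_Py = rω cosθ + a·ω_rod·cosφ = +1.0412 m/s.
|V_P| = √(V_Px² + V_Py²) = 1.8277 m/s.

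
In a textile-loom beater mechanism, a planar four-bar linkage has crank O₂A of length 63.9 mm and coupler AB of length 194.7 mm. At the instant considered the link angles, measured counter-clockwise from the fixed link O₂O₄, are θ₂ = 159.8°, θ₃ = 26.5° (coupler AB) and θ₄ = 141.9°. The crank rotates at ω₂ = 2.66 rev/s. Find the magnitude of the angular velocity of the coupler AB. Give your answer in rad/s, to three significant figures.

1.87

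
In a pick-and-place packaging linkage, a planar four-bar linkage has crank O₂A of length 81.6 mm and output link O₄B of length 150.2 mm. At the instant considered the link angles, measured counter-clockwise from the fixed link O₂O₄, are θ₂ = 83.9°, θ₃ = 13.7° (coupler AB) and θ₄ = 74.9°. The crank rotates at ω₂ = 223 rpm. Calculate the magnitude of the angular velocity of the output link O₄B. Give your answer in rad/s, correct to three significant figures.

13.6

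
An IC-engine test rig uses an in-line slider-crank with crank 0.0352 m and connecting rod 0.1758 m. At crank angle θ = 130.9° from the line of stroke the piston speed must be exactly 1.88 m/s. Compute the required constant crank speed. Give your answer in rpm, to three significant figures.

778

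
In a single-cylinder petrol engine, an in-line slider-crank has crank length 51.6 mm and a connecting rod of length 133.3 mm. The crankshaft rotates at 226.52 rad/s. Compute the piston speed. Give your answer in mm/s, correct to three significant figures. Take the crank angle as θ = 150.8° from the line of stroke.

ω = 226.5 rad/s
For an in-line slider-crank, x = r cosθ + √(L² − r² sin²θ), so v = −rω sinθ·[1 + r cosθ/√(L² − r² sin²θ)].
With r = 0.0516 m, L = 0.1333 m, θ = 150.8°: √(L² − r² sin²θ) = 0.1309 m.
v = −0.0516·226.5·0.48786·[1 + 0.0516·-0.87292/0.1309] = -3.7402 m/s.
|v| = 3.7402 m/s = 3740.2 mm/s.

3740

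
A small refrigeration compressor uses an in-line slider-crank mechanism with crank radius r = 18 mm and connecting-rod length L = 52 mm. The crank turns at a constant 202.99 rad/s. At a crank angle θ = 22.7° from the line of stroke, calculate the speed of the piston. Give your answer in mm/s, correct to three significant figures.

ω = 203 rad/s
For an in-line slider-crank, x = r cosθ + √(L² − r² sin²θ), so v = −rω sinθ·[1 + r cosθ/√(L² − r² sin²θ)].
With r = 0.018 m, L = 0.052 m, θ = 22.7°: √(L² − r² sin²θ) = 0.051534 m.
v = −0.018·203·0.38591·[1 + 0.018·0.92254/0.051534] = -1.8644 m/s.
|v| = 1.8644 m/s = 1864.4 mm/s.

1860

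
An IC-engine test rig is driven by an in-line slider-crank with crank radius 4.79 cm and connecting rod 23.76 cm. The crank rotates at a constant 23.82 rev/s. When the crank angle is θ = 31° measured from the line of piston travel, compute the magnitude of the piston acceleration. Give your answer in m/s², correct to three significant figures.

1020

ω = 2π·23.8 = 149.7 rad/s
x(θ) = r cosθ + √(L² − r² sin²θ); with ω constant, a = ω²·d²x/dθ².
d²x/dθ² = −r cosθ − r²(cos2θ)/√u − r⁴ sin²2θ/(4u^{3/2}),  u = L² − r² sin²θ = 0.0558451 m².
Substituting r = 0.0479 m, L = 0.2376 m, θ = 31°: d²x/dθ² = -0.045694 m.
a = ω²·d²x/dθ² = (149.7)²·(-0.045694) = -1023.5 m/s²;  |a| = 1023.5 m/s².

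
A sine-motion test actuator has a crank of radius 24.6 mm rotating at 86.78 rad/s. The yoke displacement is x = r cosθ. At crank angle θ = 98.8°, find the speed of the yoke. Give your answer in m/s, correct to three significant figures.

2.11

ω = 86.78 rad/s
x = r cosθ ⇒ ẋ = −rω sinθ.
|v| = rω|sinθ| = 0.0246·86.78·|sin 98.8°| = 2.1097 m/s.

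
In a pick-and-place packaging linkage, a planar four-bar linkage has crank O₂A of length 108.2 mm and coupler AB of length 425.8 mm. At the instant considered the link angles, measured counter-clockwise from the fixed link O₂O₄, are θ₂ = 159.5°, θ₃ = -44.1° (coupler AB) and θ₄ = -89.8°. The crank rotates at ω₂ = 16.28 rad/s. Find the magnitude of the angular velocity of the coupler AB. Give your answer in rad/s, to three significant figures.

ω₂ = 16.28 rad/s
Differentiating the loop-closure r₂e^{iθ₂}+r₃e^{iθ₃}=r₁+r₄e^{iθ₄} gives r₂ω₂e^{iθ₂}+r₃ω₃e^{iθ₃}=r₄ω₄e^{iθ₄}.
Eliminating the other unknown: ω₃ = r₂ω₂ sin(θ₄−θ₂) / [r₃ sin(θ₃−θ₄)].
Numerator sine = +0.93544; denominator sine = +0.71569.
Result = 0.1082·16.28·(+0.93544) / (0.4258·(+0.71569)) = +5.4071 rad/s; magnitude 5.4071 rad/s.

5.41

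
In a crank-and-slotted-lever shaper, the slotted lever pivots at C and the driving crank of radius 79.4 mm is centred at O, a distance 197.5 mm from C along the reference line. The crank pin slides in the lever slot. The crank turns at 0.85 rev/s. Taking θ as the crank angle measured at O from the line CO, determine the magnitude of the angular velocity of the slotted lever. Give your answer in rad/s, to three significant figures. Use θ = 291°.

1.13

ω = 5.341 rad/s (from 0.85 rev/s).
Crank pin A relative to C: A = (d + r cosθ, r sinθ); lever angle φ = atan2(r sinθ, d + r cosθ).
Differentiating tanφ: φ̇ = rω(d cosθ + r)/(d² + r² + 2dr cosθ).
d² + r² + 2dr cosθ = |CA|² = 0.0565501 m²;  d cosθ + r = +0.15018 m.
|ω_lever| = |0.0794·5.341·+0.15018| / 0.0565501 = 1.1261 rad/s.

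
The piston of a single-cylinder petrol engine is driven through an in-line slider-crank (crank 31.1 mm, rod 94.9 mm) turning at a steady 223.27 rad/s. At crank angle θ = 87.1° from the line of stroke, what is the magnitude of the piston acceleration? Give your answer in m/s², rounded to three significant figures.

456

ω = 223.3 rad/s
x(θ) = r cosθ + √(L² − r² sin²θ); with ω constant, a = ω²·d²x/dθ².
d²x/dθ² = −r cosθ − r²(cos2θ)/√u − r⁴ sin²2θ/(4u^{3/2}),  u = L² − r² sin²θ = 0.00804128 m².
Substituting r = 0.0311 m, L = 0.0949 m, θ = 87.1°: d²x/dθ² = +0.009154 m.
a = ω²·d²x/dθ² = (223.3)²·(+0.009154) = +456.32 m/s²;  |a| = 456.32 m/s².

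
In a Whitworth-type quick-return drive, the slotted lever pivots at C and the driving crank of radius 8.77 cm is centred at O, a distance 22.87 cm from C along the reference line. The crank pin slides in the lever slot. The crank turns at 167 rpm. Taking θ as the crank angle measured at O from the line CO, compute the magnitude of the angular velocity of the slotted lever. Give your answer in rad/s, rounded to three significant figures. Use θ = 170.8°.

ω = 17.49 rad/s (from 167 rpm).
Crank pin A relative to C: A = (d + r cosθ, r sinθ); lever angle φ = atan2(r sinθ, d + r cosθ).
Differentiating tanφ: φ̇ = rω(d cosθ + r)/(d² + r² + 2dr cosθ).
d² + r² + 2dr cosθ = |CA|² = 0.020397 m²;  d cosθ + r = -0.13806 m.
|ω_lever| = |0.0877·17.49·-0.13806| / 0.020397 = 10.381 rad/s.

10.4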